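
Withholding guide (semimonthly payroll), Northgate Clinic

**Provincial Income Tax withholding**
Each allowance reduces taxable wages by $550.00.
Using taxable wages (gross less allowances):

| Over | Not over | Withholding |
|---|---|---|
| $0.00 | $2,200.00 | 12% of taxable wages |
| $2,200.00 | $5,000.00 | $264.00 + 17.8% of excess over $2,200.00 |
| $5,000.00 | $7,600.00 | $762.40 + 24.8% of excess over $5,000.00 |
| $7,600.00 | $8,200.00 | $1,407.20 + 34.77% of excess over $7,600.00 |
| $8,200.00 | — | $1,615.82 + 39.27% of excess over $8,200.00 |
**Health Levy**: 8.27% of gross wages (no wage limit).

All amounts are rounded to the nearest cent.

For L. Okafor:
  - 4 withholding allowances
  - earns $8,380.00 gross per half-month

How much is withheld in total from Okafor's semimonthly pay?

$1,748.07

Provincial Income Tax: taxable = $8,380.00 − 4×$550.00 = $6,180.00
  $762.40 + 24.8% × ($6,180.00 − $5,000.00) = $762.40 + 24.8% × $1,180.00 = $1,055.04
Health Levy: 8.27% × $8,380.00 = $693.03
Total: $1,055.04 + $693.03 = $1,748.07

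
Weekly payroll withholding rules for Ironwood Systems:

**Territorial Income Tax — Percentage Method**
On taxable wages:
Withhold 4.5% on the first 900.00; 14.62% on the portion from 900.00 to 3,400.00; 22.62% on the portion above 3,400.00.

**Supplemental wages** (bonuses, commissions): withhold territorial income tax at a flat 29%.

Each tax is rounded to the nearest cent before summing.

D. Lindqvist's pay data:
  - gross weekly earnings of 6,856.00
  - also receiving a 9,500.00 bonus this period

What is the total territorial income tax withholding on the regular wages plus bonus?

Territorial Income Tax: taxable = 6,856.00
  406.00 + 22.62% × (6,856.00 − 3,400.00) = 406.00 + 22.62% × 3,456.00 = 1,187.75
Supplemental (29% flat on bonus): 29% × 9,500.00 = 2,755.00
Total territorial income tax: 1,187.75 + 2,755.00 = 3,942.75

3,942.75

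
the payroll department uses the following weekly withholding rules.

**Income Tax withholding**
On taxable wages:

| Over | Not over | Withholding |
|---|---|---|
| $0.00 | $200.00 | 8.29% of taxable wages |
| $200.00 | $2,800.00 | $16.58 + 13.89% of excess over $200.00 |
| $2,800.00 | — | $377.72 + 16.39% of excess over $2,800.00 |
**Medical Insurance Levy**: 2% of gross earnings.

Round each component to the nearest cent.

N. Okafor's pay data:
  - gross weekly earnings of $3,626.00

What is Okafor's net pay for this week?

$3,040.38

Income Tax: taxable = $3,626.00
  $377.72 + 16.39% × ($3,626.00 − $2,800.00) = $377.72 + 16.39% × $826.00 = $513.10
Medical Insurance Levy: 2% × $3,626.00 = $72.52
Total withheld: $513.10 + $72.52 = $585.62
Net pay: $3,626.00 − $585.62 = $3,040.38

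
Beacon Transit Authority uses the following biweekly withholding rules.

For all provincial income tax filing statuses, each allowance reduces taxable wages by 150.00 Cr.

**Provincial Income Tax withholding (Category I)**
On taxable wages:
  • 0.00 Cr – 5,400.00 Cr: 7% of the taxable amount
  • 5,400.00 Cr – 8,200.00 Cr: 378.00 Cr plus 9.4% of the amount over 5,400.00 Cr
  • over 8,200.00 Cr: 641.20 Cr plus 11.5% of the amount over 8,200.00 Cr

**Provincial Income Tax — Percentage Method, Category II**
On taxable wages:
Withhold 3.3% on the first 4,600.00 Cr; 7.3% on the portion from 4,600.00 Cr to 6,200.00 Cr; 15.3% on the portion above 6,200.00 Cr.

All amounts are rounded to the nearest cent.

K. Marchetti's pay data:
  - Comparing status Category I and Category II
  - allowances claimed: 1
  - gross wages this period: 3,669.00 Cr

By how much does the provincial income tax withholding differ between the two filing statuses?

130.20 Cr

Provincial Income Tax (Category I): taxable = 3,669.00 Cr − 1×150.00 Cr = 3,519.00 Cr
  7% × 3,519.00 Cr = 246.33 Cr
Provincial Income Tax (Category II): taxable = 3,669.00 Cr − 1×150.00 Cr = 3,519.00 Cr
  3.3% × 3,519.00 Cr = 116.13 Cr
Difference: |246.33 Cr − 116.13 Cr| = 130.20 Cr (higher under Category I)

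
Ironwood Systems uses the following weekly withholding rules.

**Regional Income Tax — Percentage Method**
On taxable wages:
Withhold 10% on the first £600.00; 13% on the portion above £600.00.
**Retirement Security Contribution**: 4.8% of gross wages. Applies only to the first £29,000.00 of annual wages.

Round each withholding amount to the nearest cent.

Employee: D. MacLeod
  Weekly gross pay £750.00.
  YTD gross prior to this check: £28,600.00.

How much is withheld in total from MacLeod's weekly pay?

£98.70

Regional Income Tax: taxable = £750.00
  £60.00 + 13% × (£750.00 − £600.00) = £60.00 + 13% × £150.00 = £79.50
Retirement Security Contribution: cap £29,000.00 − YTD £28,600.00 = £400.00 subject; 4.8% × £400.00 = £19.20
Total: £79.50 + £19.20 = £98.70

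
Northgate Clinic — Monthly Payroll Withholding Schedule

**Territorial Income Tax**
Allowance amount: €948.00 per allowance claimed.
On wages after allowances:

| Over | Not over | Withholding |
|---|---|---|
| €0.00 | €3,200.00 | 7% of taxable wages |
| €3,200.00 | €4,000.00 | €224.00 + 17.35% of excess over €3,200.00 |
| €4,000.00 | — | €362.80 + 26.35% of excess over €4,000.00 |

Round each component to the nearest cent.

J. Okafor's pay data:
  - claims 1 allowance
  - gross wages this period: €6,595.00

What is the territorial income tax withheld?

Territorial Income Tax: taxable = €6,595.00 − 1×€948.00 = €5,647.00
  €362.80 + 26.35% × (€5,647.00 − €4,000.00) = €362.80 + 26.35% × €1,647.00 = €796.78

€796.78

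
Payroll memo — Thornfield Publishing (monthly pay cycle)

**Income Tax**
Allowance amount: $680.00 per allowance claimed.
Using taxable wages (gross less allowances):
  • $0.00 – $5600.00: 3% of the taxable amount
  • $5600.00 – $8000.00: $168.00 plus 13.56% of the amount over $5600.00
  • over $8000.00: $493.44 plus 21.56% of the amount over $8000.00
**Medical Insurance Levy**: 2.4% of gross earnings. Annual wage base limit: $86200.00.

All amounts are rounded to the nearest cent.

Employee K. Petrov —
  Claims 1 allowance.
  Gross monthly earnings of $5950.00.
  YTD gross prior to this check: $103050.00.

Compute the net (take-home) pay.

Income Tax: taxable = $5950.00 − 1×$680.00 = $5270.00
  3% × $5270.00 = $158.10
Medical Insurance Levy: YTD $103050.00 ≥ cap $86200.00 → $0.00
Total withheld: $158.10 + $0.00 = $158.10
Net pay: $5950.00 − $158.10 = $5791.90

$5791.90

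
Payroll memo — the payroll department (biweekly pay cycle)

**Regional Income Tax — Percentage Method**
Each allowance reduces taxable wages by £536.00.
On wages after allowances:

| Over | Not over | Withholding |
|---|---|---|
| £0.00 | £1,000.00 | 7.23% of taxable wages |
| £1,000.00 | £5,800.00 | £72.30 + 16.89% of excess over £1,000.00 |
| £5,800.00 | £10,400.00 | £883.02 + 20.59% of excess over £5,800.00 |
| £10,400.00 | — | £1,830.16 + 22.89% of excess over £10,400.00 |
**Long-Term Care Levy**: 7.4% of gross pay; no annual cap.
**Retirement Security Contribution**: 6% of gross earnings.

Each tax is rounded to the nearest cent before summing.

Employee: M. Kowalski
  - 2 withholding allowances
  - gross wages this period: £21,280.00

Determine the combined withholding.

£6,926.73

Regional Income Tax: taxable = £21,280.00 − 2×£536.00 = £20,208.00
  £1,830.16 + 22.89% × (£20,208.00 − £10,400.00) = £1,830.16 + 22.89% × £9,808.00 = £4,075.21
Long-Term Care Levy: 7.4% × £21,280.00 = £1,574.72
Retirement Security Contribution: 6% × £21,280.00 = £1,276.80
Total: £4,075.21 + £1,574.72 + £1,276.80 = £6,926.73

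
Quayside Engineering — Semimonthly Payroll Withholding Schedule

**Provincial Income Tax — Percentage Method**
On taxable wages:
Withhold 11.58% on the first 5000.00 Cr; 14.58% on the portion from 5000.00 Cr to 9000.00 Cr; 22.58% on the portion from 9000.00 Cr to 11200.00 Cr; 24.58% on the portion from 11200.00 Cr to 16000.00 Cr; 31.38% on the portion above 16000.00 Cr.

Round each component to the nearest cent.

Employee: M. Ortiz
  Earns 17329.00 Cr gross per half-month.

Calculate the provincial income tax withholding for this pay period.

Provincial Income Tax: taxable = 17329.00 Cr
  2838.80 Cr + 31.38% × (17329.00 Cr − 16000.00 Cr) = 2838.80 Cr + 31.38% × 1329.00 Cr = 3255.84 Cr

3255.84 Cr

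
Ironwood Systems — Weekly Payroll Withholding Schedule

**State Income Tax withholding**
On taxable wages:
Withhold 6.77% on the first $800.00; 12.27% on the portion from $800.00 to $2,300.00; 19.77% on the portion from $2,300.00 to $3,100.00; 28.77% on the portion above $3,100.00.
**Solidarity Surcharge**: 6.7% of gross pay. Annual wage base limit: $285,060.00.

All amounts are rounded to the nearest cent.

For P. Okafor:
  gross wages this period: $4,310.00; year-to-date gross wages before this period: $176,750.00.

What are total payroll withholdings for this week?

State Income Tax: taxable = $4,310.00
  $396.37 + 28.77% × ($4,310.00 − $3,100.00) = $396.37 + 28.77% × $1,210.00 = $744.49
Solidarity Surcharge: 6.7% × $4,310.00 = $288.77
Total: $744.49 + $288.77 = $1,033.26

$1,033.26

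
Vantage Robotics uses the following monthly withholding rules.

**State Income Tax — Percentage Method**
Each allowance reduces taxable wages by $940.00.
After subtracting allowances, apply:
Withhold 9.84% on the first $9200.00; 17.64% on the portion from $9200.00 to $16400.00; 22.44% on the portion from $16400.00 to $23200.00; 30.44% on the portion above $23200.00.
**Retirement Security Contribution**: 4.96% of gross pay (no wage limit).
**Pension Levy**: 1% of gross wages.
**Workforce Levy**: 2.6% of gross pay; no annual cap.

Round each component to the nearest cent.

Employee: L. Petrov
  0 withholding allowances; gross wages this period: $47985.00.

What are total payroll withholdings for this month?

$15353.35

State Income Tax: taxable = $47985.00
  $3701.28 + 30.44% × ($47985.00 − $23200.00) = $3701.28 + 30.44% × $24785.00 = $11245.83
Retirement Security Contribution: 4.96% × $47985.00 = $2380.06
Pension Levy: 1% × $47985.00 = $479.85
Workforce Levy: 2.6% × $47985.00 = $1247.61
Total: $11245.83 + $2380.06 + $479.85 + $1247.61 = $15353.35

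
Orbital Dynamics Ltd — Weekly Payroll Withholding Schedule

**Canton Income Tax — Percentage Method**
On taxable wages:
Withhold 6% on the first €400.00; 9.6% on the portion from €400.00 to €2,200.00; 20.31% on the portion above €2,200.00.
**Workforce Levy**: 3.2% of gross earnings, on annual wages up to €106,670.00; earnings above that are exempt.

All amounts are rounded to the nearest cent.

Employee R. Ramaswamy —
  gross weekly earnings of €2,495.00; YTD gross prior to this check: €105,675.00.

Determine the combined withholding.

€288.55

Canton Income Tax: taxable = €2,495.00
  €196.80 + 20.31% × (€2,495.00 − €2,200.00) = €196.80 + 20.31% × €295.00 = €256.71
Workforce Levy: cap €106,670.00 − YTD €105,675.00 = €995.00 subject; 3.2% × €995.00 = €31.84
Total: €256.71 + €31.84 = €288.55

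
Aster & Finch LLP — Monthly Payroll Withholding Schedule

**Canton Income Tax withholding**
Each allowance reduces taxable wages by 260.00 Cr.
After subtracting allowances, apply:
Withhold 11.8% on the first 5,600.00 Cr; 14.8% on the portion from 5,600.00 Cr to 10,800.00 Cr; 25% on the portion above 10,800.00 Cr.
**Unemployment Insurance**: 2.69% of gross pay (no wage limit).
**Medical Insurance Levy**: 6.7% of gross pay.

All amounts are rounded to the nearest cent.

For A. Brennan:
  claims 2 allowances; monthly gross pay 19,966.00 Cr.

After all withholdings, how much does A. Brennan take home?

Canton Income Tax: taxable = 19,966.00 Cr − 2×260.00 Cr = 19,446.00 Cr
  1,430.40 Cr + 25% × (19,446.00 Cr − 10,800.00 Cr) = 1,430.40 Cr + 25% × 8,646.00 Cr = 3,591.90 Cr
Unemployment Insurance: 2.69% × 19,966.00 Cr = 537.09 Cr
Medical Insurance Levy: 6.7% × 19,966.00 Cr = 1,337.72 Cr
Total withheld: 3,591.90 Cr + 537.09 Cr + 1,337.72 Cr = 5,466.71 Cr
Net pay: 19,966.00 Cr − 5,466.71 Cr = 14,499.29 Cr

14,499.29 Cr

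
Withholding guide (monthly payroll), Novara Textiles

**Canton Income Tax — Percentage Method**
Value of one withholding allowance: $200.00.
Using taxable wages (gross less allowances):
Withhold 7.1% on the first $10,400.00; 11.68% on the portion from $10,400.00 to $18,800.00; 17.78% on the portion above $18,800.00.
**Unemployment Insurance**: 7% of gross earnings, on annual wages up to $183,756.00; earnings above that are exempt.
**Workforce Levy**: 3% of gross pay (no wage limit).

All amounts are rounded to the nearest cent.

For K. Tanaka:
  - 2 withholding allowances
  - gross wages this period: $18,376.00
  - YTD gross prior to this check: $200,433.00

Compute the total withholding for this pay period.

Canton Income Tax: taxable = $18,376.00 − 2×$200.00 = $17,976.00
  $738.40 + 11.68% × ($17,976.00 − $10,400.00) = $738.40 + 11.68% × $7,576.00 = $1,623.28
Unemployment Insurance: YTD $200,433.00 ≥ cap $183,756.00 → $0.00
Workforce Levy: 3% × $18,376.00 = $551.28
Total: $1,623.28 + $0.00 + $551.28 = $2,174.56

$2,174.56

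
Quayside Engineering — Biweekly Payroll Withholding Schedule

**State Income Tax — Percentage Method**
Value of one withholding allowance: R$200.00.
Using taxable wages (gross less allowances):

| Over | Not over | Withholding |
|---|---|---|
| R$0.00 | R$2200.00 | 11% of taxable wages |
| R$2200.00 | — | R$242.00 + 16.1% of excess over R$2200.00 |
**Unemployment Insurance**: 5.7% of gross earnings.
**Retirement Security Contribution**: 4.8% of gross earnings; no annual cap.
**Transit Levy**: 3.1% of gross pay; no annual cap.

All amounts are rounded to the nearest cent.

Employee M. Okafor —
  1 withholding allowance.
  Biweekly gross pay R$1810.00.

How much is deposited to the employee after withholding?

State Income Tax: taxable = R$1810.00 − 1×R$200.00 = R$1610.00
  11% × R$1610.00 = R$177.10
Unemployment Insurance: 5.7% × R$1810.00 = R$103.17
Retirement Security Contribution: 4.8% × R$1810.00 = R$86.88
Transit Levy: 3.1% × R$1810.00 = R$56.11
Total withheld: R$177.10 + R$103.17 + R$86.88 + R$56.11 = R$423.26
Net pay: R$1810.00 − R$423.26 = R$1386.74

R$1386.74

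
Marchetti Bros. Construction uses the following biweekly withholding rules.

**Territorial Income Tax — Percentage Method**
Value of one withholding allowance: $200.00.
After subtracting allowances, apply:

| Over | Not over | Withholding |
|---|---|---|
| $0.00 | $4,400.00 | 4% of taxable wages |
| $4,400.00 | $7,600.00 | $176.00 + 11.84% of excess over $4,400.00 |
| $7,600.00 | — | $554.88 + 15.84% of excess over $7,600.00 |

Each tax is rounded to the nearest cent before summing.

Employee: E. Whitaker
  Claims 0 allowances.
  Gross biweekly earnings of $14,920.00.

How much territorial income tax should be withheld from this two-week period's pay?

$1,714.37

Territorial Income Tax: taxable = $14,920.00
  $554.88 + 15.84% × ($14,920.00 − $7,600.00) = $554.88 + 15.84% × $7,320.00 = $1,714.37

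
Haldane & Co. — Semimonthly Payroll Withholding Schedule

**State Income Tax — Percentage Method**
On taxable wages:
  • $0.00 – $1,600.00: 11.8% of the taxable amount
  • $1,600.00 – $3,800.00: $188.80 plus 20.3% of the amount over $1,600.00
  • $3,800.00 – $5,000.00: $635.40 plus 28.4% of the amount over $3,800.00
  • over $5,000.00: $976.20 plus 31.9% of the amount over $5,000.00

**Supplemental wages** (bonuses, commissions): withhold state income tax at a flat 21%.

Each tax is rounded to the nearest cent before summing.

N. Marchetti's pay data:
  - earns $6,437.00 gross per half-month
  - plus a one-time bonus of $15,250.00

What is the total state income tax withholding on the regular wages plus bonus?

State Income Tax: taxable = $6,437.00
  $976.20 + 31.9% × ($6,437.00 − $5,000.00) = $976.20 + 31.9% × $1,437.00 = $1,434.60
Supplemental (21% flat on bonus): 21% × $15,250.00 = $3,202.50
Total state income tax: $1,434.60 + $3,202.50 = $4,637.10

$4,637.10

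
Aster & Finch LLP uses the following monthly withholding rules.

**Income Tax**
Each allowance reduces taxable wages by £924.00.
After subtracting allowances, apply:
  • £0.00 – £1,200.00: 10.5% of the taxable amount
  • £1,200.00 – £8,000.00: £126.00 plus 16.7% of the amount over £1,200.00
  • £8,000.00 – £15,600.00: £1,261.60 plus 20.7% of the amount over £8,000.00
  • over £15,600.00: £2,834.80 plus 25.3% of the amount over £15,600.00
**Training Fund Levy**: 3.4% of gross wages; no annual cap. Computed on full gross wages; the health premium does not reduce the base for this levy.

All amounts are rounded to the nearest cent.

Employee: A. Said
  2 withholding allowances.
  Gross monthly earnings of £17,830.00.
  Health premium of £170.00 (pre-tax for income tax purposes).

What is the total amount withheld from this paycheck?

£3,494.66

Income Tax: taxable = £17,830.00 − £170.00 − 2×£924.00 = £15,812.00
  £2,834.80 + 25.3% × (£15,812.00 − £15,600.00) = £2,834.80 + 25.3% × £212.00 = £2,888.44
Training Fund Levy: 3.4% × £17,830.00 = £606.22
Total: £2,888.44 + £606.22 = £3,494.66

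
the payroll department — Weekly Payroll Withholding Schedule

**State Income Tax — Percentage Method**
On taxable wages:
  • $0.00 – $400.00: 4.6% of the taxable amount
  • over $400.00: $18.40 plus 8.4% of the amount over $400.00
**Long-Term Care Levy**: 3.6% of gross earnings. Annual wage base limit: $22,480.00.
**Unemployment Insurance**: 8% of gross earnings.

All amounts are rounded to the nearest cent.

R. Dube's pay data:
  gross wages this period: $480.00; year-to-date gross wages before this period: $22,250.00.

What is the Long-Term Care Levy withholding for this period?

Long-Term Care Levy: cap $22,480.00 − YTD $22,250.00 = $230.00 subject; 3.6% × $230.00 = $8.28

$8.28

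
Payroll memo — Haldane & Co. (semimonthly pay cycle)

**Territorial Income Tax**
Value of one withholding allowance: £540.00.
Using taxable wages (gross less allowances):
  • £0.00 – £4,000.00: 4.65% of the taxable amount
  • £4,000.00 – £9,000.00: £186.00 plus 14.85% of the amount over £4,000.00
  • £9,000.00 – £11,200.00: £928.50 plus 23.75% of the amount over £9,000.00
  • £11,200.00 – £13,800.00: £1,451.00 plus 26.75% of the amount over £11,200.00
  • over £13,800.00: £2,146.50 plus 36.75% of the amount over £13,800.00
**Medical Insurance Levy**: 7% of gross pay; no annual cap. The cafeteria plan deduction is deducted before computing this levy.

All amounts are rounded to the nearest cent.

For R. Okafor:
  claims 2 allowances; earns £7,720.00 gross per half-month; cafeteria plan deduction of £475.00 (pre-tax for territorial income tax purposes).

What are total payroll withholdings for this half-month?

£1,014.65

Territorial Income Tax: taxable = £7,720.00 − £475.00 − 2×£540.00 = £6,165.00
  £186.00 + 14.85% × (£6,165.00 − £4,000.00) = £186.00 + 14.85% × £2,165.00 = £507.50
Medical Insurance Levy: 7% × £7,245.00 = £507.15
Total: £507.50 + £507.15 = £1,014.65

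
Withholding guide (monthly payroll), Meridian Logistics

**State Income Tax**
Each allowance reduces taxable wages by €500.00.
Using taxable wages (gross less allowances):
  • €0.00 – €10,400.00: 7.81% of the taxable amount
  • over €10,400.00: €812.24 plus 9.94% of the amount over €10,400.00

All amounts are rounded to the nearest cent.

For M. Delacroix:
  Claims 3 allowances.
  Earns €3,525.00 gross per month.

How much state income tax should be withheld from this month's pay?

State Income Tax: taxable = €3,525.00 − 3×€500.00 = €2,025.00
  7.81% × €2,025.00 = €158.15

€158.15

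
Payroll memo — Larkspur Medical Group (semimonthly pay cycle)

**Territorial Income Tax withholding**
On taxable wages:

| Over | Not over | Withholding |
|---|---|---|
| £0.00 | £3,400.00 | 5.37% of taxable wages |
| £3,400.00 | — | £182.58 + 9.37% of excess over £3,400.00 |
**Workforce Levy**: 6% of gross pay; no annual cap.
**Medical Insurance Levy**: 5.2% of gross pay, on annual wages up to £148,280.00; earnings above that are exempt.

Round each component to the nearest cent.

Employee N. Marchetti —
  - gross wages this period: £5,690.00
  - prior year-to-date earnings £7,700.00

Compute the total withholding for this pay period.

Territorial Income Tax: taxable = £5,690.00
  £182.58 + 9.37% × (£5,690.00 − £3,400.00) = £182.58 + 9.37% × £2,290.00 = £397.15
Workforce Levy: 6% × £5,690.00 = £341.40
Medical Insurance Levy: 5.2% × £5,690.00 = £295.88
Total: £397.15 + £341.40 + £295.88 = £1,034.43

£1,034.43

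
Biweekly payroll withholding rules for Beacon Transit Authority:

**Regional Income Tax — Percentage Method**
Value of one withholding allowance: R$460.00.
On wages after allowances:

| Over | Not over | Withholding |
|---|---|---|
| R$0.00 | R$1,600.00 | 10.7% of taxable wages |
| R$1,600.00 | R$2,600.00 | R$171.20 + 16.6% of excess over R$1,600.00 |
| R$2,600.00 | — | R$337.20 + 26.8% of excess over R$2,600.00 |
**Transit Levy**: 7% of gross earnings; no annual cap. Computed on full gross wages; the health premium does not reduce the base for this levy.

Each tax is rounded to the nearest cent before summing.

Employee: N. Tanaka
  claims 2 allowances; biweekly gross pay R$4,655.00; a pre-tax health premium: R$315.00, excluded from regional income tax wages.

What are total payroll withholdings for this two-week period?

R$882.81

Regional Income Tax: taxable = R$4,655.00 − R$315.00 − 2×R$460.00 = R$3,420.00
  R$337.20 + 26.8% × (R$3,420.00 − R$2,600.00) = R$337.20 + 26.8% × R$820.00 = R$556.96
Transit Levy: 7% × R$4,655.00 = R$325.85
Total: R$556.96 + R$325.85 = R$882.81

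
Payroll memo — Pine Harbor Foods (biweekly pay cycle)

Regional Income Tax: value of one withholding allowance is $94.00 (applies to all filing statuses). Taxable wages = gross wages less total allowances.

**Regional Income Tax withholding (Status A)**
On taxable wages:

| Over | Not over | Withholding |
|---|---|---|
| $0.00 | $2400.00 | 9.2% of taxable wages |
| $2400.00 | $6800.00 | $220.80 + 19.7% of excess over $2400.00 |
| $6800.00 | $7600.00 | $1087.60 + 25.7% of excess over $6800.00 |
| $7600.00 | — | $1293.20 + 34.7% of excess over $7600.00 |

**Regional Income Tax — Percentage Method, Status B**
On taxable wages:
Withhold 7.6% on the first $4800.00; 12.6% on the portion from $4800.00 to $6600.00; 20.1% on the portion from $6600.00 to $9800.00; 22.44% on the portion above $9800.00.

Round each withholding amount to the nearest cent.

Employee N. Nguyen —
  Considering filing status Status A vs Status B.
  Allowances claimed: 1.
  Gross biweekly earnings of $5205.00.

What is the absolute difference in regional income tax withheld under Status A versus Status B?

$350.88

Regional Income Tax (Status A): taxable = $5205.00 − 1×$94.00 = $5111.00
  $220.80 + 19.7% × ($5111.00 − $2400.00) = $220.80 + 19.7% × $2711.00 = $754.87
Regional Income Tax (Status B): taxable = $5205.00 − 1×$94.00 = $5111.00
  $364.80 + 12.6% × ($5111.00 − $4800.00) = $364.80 + 12.6% × $311.00 = $403.99
Difference: |$754.87 − $403.99| = $350.88 (higher under Status A)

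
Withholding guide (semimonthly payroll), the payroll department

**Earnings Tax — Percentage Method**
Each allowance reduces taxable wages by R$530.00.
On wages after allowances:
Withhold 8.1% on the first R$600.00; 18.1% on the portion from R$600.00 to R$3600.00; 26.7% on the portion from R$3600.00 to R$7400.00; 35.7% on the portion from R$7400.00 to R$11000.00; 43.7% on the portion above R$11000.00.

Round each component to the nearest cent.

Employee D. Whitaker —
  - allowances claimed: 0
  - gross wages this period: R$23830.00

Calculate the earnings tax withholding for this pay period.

Earnings Tax: taxable = R$23830.00
  R$2891.40 + 43.7% × (R$23830.00 − R$11000.00) = R$2891.40 + 43.7% × R$12830.00 = R$8498.11

R$8498.11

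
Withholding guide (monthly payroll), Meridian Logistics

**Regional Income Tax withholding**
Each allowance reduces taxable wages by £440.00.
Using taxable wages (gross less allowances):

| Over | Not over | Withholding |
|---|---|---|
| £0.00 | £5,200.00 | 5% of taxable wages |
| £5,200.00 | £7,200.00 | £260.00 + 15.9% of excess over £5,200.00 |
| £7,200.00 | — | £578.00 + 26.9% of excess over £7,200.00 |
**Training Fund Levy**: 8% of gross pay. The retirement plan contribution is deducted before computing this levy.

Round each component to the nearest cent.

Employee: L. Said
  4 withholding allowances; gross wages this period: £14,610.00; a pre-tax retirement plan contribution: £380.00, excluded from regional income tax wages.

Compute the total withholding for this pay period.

Regional Income Tax: taxable = £14,610.00 − £380.00 − 4×£440.00 = £12,470.00
  £578.00 + 26.9% × (£12,470.00 − £7,200.00) = £578.00 + 26.9% × £5,270.00 = £1,995.63
Training Fund Levy: 8% × £14,230.00 = £1,138.40
Total: £1,995.63 + £1,138.40 = £3,134.03

£3,134.03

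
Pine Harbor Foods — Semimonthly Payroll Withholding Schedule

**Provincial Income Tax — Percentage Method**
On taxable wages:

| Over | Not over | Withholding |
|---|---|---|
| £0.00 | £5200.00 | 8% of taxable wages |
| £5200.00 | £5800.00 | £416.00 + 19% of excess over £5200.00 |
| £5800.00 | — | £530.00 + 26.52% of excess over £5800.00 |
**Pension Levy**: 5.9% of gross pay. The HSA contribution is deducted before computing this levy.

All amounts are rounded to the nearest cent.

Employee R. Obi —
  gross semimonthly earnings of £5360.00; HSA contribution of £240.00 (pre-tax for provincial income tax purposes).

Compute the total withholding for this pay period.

Provincial Income Tax: taxable = £5360.00 − £240.00 = £5120.00
  8% × £5120.00 = £409.60
Pension Levy: 5.9% × £5120.00 = £302.08
Total: £409.60 + £302.08 = £711.68

£711.68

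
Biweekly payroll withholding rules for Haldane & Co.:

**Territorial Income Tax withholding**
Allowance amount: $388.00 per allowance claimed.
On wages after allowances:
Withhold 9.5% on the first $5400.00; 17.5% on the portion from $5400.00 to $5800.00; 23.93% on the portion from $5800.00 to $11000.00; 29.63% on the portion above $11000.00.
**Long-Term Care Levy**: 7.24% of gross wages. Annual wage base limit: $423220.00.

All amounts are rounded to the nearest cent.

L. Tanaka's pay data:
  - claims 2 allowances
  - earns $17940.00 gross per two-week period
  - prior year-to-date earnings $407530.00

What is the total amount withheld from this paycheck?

Territorial Income Tax: taxable = $17940.00 − 2×$388.00 = $17164.00
  $1827.36 + 29.63% × ($17164.00 − $11000.00) = $1827.36 + 29.63% × $6164.00 = $3653.75
Long-Term Care Levy: cap $423220.00 − YTD $407530.00 = $15690.00 subject; 7.24% × $15690.00 = $1135.96
Total: $3653.75 + $1135.96 = $4789.71

$4789.71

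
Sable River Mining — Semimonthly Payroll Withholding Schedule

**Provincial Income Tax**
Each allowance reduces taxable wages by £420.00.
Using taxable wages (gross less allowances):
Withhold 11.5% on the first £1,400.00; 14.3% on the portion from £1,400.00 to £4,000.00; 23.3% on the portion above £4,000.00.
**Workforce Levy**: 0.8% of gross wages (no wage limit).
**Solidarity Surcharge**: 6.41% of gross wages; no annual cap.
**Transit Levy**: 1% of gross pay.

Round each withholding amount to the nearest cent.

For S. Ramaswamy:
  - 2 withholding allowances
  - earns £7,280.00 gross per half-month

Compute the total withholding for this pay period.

£1,699.01

Provincial Income Tax: taxable = £7,280.00 − 2×£420.00 = £6,440.00
  £532.80 + 23.3% × (£6,440.00 − £4,000.00) = £532.80 + 23.3% × £2,440.00 = £1,101.32
Workforce Levy: 0.8% × £7,280.00 = £58.24
Solidarity Surcharge: 6.41% × £7,280.00 = £466.65
Transit Levy: 1% × £7,280.00 = £72.80
Total: £1,101.32 + £58.24 + £466.65 + £72.80 = £1,699.01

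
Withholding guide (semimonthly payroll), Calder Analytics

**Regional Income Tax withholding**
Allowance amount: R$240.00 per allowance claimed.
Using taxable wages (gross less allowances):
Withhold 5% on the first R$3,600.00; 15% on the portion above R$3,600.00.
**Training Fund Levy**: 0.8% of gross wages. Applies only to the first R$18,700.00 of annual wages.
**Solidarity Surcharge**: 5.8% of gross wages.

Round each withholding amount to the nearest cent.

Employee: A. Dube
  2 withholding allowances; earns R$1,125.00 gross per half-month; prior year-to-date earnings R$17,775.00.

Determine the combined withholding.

Regional Income Tax: taxable = R$1,125.00 − 2×R$240.00 = R$645.00
  5% × R$645.00 = R$32.25
Training Fund Levy: cap R$18,700.00 − YTD R$17,775.00 = R$925.00 subject; 0.8% × R$925.00 = R$7.40
Solidarity Surcharge: 5.8% × R$1,125.00 = R$65.25
Total: R$32.25 + R$7.40 + R$65.25 = R$104.90

R$104.90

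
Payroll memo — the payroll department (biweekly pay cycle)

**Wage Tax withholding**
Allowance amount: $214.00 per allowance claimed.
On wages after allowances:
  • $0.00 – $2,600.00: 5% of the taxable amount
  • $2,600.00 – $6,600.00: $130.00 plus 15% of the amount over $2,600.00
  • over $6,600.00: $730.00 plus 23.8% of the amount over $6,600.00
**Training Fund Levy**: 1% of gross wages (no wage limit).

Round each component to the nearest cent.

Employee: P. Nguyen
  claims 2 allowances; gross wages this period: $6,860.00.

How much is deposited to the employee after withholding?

$6,086.60

Wage Tax: taxable = $6,860.00 − 2×$214.00 = $6,432.00
  $130.00 + 15% × ($6,432.00 − $2,600.00) = $130.00 + 15% × $3,832.00 = $704.80
Training Fund Levy: 1% × $6,860.00 = $68.60
Total withheld: $704.80 + $68.60 = $773.40
Net pay: $6,860.00 − $773.40 = $6,086.60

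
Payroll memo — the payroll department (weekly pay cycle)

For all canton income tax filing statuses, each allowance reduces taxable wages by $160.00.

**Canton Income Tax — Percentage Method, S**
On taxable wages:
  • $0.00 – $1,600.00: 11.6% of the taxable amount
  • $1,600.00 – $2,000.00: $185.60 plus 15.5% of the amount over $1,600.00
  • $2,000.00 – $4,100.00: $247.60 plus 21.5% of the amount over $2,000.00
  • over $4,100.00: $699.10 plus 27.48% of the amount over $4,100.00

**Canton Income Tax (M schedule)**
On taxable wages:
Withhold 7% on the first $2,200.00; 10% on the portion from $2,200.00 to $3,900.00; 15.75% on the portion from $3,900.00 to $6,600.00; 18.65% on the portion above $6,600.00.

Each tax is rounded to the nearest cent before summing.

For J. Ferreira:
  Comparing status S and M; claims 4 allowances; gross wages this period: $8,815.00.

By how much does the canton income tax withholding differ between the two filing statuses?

Canton Income Tax (S): taxable = $8,815.00 − 4×$160.00 = $8,175.00
  $699.10 + 27.48% × ($8,175.00 − $4,100.00) = $699.10 + 27.48% × $4,075.00 = $1,818.91
Canton Income Tax (M): taxable = $8,815.00 − 4×$160.00 = $8,175.00
  $749.25 + 18.65% × ($8,175.00 − $6,600.00) = $749.25 + 18.65% × $1,575.00 = $1,042.99
Difference: |$1,818.91 − $1,042.99| = $775.92 (higher under S)

$775.92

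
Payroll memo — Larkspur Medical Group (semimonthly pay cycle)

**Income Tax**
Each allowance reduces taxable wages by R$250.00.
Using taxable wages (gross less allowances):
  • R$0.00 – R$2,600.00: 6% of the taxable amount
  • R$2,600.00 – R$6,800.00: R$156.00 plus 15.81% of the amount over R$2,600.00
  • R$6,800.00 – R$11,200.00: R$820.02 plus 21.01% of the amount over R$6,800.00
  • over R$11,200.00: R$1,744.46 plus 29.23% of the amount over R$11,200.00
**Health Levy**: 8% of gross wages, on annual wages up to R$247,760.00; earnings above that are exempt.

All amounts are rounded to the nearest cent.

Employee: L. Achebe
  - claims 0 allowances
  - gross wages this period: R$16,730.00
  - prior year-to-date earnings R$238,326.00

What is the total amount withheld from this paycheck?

R$4,115.60

Income Tax: taxable = R$16,730.00
  R$1,744.46 + 29.23% × (R$16,730.00 − R$11,200.00) = R$1,744.46 + 29.23% × R$5,530.00 = R$3,360.88
Health Levy: cap R$247,760.00 − YTD R$238,326.00 = R$9,434.00 subject; 8% × R$9,434.00 = R$754.72
Total: R$3,360.88 + R$754.72 = R$4,115.60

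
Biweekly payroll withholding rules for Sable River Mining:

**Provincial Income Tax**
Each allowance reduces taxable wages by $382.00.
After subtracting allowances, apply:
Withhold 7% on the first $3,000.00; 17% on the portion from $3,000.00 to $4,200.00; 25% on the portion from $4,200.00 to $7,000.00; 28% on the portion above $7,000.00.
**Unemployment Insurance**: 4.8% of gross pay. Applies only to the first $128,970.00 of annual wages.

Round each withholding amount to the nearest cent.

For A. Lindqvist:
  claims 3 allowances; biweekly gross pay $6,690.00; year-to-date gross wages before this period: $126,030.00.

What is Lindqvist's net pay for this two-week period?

$5,798.88

Provincial Income Tax: taxable = $6,690.00 − 3×$382.00 = $5,544.00
  $414.00 + 25% × ($5,544.00 − $4,200.00) = $414.00 + 25% × $1,344.00 = $750.00
Unemployment Insurance: cap $128,970.00 − YTD $126,030.00 = $2,940.00 subject; 4.8% × $2,940.00 = $141.12
Total withheld: $750.00 + $141.12 = $891.12
Net pay: $6,690.00 − $891.12 = $5,798.88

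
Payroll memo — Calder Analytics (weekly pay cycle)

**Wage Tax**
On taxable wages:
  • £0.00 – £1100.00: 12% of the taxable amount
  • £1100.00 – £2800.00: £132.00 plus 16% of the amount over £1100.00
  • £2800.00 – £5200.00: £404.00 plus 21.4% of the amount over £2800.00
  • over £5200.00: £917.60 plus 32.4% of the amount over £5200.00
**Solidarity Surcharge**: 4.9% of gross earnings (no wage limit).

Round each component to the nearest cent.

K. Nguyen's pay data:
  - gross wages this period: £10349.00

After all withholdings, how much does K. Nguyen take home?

Wage Tax: taxable = £10349.00
  £917.60 + 32.4% × (£10349.00 − £5200.00) = £917.60 + 32.4% × £5149.00 = £2585.88
Solidarity Surcharge: 4.9% × £10349.00 = £507.10
Total withheld: £2585.88 + £507.10 = £3092.98
Net pay: £10349.00 − £3092.98 = £7256.02

£7256.02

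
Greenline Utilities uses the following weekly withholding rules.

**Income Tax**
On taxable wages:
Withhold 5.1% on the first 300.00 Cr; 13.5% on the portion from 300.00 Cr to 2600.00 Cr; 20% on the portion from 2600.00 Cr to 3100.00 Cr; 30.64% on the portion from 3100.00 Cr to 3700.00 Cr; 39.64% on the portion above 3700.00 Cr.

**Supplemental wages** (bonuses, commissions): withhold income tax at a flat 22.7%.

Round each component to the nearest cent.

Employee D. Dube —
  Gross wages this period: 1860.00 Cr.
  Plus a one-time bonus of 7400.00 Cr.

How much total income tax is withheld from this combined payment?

Income Tax: taxable = 1860.00 Cr
  15.30 Cr + 13.5% × (1860.00 Cr − 300.00 Cr) = 15.30 Cr + 13.5% × 1560.00 Cr = 225.90 Cr
Supplemental (22.7% flat on bonus): 22.7% × 7400.00 Cr = 1679.80 Cr
Total income tax: 225.90 Cr + 1679.80 Cr = 1905.70 Cr

1905.70 Cr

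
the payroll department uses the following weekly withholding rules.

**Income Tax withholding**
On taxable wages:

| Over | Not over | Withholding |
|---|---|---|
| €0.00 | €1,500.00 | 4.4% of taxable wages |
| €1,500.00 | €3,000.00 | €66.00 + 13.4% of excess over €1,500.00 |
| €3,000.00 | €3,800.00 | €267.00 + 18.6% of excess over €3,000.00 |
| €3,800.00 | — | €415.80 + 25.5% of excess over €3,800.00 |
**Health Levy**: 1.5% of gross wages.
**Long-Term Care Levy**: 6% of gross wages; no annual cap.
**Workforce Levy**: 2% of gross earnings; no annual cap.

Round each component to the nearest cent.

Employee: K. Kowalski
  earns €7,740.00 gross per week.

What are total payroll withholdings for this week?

Income Tax: taxable = €7,740.00
  €415.80 + 25.5% × (€7,740.00 − €3,800.00) = €415.80 + 25.5% × €3,940.00 = €1,420.50
Health Levy: 1.5% × €7,740.00 = €116.10
Long-Term Care Levy: 6% × €7,740.00 = €464.40
Workforce Levy: 2% × €7,740.00 = €154.80
Total: €1,420.50 + €116.10 + €464.40 + €154.80 = €2,155.80

€2,155.80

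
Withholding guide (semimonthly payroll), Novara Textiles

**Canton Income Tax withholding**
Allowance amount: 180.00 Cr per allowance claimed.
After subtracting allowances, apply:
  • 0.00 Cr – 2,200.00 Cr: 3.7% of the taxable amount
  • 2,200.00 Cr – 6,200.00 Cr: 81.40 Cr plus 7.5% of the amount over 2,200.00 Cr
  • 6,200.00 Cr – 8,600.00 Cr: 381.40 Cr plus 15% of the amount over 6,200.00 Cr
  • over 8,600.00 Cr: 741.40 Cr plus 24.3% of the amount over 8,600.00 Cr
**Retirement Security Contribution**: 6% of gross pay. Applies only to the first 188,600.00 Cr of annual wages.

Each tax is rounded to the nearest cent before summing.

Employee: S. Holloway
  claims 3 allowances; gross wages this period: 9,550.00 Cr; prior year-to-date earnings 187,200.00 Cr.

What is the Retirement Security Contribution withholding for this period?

84.00 Cr

Retirement Security Contribution: cap 188,600.00 Cr − YTD 187,200.00 Cr = 1,400.00 Cr subject; 6% × 1,400.00 Cr = 84.00 Cr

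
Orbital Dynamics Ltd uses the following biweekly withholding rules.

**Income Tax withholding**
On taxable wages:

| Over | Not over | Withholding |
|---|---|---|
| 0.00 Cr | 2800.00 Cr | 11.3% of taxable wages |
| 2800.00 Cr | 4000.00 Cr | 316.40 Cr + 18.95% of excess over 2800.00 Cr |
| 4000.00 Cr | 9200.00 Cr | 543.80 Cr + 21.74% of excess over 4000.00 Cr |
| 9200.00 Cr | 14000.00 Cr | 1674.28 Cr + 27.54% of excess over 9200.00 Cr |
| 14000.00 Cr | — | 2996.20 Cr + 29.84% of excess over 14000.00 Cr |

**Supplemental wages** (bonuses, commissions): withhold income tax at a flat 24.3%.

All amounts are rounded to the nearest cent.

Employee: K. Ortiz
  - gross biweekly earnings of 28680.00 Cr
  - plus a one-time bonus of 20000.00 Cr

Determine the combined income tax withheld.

Income Tax: taxable = 28680.00 Cr
  2996.20 Cr + 29.84% × (28680.00 Cr − 14000.00 Cr) = 2996.20 Cr + 29.84% × 14680.00 Cr = 7376.71 Cr
Supplemental (24.3% flat on bonus): 24.3% × 20000.00 Cr = 4860.00 Cr
Total income tax: 7376.71 Cr + 4860.00 Cr = 12236.71 Cr

12236.71 Cr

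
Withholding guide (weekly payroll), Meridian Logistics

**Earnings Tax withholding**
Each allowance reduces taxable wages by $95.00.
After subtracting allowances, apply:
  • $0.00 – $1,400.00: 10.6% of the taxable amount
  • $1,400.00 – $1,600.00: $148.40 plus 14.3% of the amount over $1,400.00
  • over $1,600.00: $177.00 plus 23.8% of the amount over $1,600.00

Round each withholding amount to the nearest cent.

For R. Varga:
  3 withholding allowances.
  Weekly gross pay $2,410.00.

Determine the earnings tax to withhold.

Earnings Tax: taxable = $2,410.00 − 3×$95.00 = $2,125.00
  $177.00 + 23.8% × ($2,125.00 − $1,600.00) = $177.00 + 23.8% × $525.00 = $301.95

$301.95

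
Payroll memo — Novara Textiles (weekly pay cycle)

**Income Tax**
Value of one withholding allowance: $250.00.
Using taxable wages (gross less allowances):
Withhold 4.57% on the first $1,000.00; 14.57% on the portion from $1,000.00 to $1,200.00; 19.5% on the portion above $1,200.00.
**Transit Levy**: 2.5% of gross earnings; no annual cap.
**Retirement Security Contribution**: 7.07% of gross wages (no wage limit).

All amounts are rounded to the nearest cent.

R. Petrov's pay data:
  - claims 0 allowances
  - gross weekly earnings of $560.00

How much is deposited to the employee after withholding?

$480.82

Income Tax: taxable = $560.00
  4.57% × $560.00 = $25.59
Transit Levy: 2.5% × $560.00 = $14.00
Retirement Security Contribution: 7.07% × $560.00 = $39.59
Total withheld: $25.59 + $14.00 + $39.59 = $79.18
Net pay: $560.00 − $79.18 = $480.82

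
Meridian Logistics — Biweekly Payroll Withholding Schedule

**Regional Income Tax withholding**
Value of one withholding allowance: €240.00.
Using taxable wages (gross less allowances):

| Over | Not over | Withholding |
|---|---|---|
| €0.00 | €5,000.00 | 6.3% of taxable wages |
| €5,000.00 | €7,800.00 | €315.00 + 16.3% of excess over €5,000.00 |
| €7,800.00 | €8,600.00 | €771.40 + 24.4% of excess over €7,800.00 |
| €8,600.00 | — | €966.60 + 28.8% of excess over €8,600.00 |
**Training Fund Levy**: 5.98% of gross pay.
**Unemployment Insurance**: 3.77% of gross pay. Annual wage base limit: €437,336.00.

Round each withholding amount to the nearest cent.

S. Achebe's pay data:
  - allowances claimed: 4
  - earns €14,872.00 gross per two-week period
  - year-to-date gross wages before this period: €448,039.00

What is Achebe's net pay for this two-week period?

Regional Income Tax: taxable = €14,872.00 − 4×€240.00 = €13,912.00
  €966.60 + 28.8% × (€13,912.00 − €8,600.00) = €966.60 + 28.8% × €5,312.00 = €2,496.46
Training Fund Levy: 5.98% × €14,872.00 = €889.35
Unemployment Insurance: YTD €448,039.00 ≥ cap €437,336.00 → €0.00
Total withheld: €2,496.46 + €889.35 + €0.00 = €3,385.81
Net pay: €14,872.00 − €3,385.81 = €11,486.19

€11,486.19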